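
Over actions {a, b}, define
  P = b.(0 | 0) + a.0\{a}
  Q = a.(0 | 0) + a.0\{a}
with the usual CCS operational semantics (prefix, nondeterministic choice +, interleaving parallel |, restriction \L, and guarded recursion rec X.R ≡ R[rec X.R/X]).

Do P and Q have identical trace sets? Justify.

traces(P) ≠ traces(Q) — witness ⟨b⟩

LTS(P): 3 reachable states
  p0 = b.(0 | 0) + a.0\{a} ⊢ ··a··> p1, ··b··> p2
  p1 = 0\{a} ⊢ ·
  p2 = 0 | 0 ⊢ ·
LTS(Q): 3 reachable states
  q0 = a.(0 | 0) + a.0\{a} ⊢ ··a··> q1, ··a··> q2
  q1 = 0 | 0 ⊢ ·
  q2 = 0\{a} ⊢ ·
Executing b from P (initial set {p0}):
  [1] b ⇒ {p2}
  P completes σ.
Executing b from Q (initial set {q0}):
  [1] b ⇒ ∅  — Q cannot continue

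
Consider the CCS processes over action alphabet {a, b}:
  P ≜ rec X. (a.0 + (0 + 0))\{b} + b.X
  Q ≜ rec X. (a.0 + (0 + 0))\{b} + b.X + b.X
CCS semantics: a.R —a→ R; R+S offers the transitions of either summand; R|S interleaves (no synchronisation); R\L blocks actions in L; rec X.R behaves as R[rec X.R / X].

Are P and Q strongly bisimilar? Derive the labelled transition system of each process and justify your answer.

P ~ Q

P's transition system — 2 states:
  p0 = rec X. (a.0 + (0 + 0))\{b} + b.X :: —a→ p1, —b→ p0
  p1 = 0\{b} :: (no moves)
Q's transition system — 2 states:
  q0 = rec X. (a.0 + (0 + 0))\{b} + b.X + b.X :: —a→ q1, —b→ q0
  q1 = 0\{b} :: (no moves)
Bisimilarity quotient blocks:
  B0 = {p0, q0}
  B1 = {p1, q1}
p0 ∈ B0, q0 ∈ B0 → same block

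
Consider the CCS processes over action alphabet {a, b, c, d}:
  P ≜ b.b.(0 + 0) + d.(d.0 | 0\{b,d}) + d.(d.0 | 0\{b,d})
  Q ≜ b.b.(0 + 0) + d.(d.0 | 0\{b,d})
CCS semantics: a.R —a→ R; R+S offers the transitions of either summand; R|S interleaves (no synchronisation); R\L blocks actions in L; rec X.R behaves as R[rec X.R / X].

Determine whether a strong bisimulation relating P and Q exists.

Reachable graph of P (5 states):
  m0 = b.b.(0 + 0) + d.(d.0 | 0\{b,d}) + d.(d.0 | 0\{b,d}) :: —b→ m1, —d→ m2
  m1 = b.(0 + 0) :: —b→ m3
  m2 = d.0 | 0\{b,d} :: —d→ m4
  m3 = 0 + 0 :: (no moves)
  m4 = 0 | 0\{b,d} :: (no moves)
Reachable graph of Q (5 states):
  n0 = b.b.(0 + 0) + d.(d.0 | 0\{b,d}) :: —b→ n1, —d→ n2
  n1 = b.(0 + 0) :: —b→ n3
  n2 = d.0 | 0\{b,d} :: —d→ n4
  n3 = 0 + 0 :: (no moves)
  n4 = 0 | 0\{b,d} :: (no moves)
Coarsest stable partition (strong bisimilarity classes):
  B0 = {m0, n0}
  B1 = {m1, n1}
  B2 = {m3, m4, n3, n4}
  B3 = {m2, n2}
m0 ∈ B0, n0 ∈ B0 → same block

P ~ Q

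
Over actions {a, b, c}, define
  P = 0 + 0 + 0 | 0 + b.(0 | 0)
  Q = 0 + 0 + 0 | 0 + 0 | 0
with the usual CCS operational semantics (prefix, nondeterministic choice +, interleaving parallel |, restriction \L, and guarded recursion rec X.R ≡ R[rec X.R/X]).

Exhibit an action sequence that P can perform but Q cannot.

b

LTS(P): 2 reachable states
  m0 = 0 + 0 + 0 | 0 + b.(0 | 0) :: ··b··> m1
  m1 = 0 | 0 :: stopped
LTS(Q): 1 reachable states
  n0 = 0 + 0 + 0 | 0 + 0 | 0 :: stopped
Trace ⟨b⟩ through P, begin at {m0}:
  step 1 (b): {m1}
  P completes σ.
Trace ⟨b⟩ through Q, begin at {n0}:
  step 1 (b): no successor for Q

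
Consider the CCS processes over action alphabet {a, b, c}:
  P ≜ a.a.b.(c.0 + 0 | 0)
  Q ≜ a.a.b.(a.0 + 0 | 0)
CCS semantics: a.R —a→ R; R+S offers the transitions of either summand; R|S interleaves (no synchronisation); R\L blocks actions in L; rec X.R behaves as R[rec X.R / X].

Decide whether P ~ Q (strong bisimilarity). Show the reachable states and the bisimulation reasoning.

P's transition system — 5 states:
  u0 = a.a.b.(c.0 + 0 | 0) ⊢ ··a··> u1
  u1 = a.b.(c.0 + 0 | 0) ⊢ ··a··> u2
  u2 = b.(c.0 + 0 | 0) ⊢ ··b··> u3
  u3 = c.0 + 0 | 0 ⊢ ··c··> u4
  u4 = 0 ⊢ ·
Q's transition system — 5 states:
  v0 = a.a.b.(a.0 + 0 | 0) ⊢ ··a··> v1
  v1 = a.b.(a.0 + 0 | 0) ⊢ ··a··> v2
  v2 = b.(a.0 + 0 | 0) ⊢ ··b··> v3
  v3 = a.0 + 0 | 0 ⊢ ··a··> v4
  v4 = 0 ⊢ ·
Coarsest stable partition (strong bisimilarity classes):
  B0 = {u0}
  B1 = {u1}
  B2 = {u2}
  B3 = {u3}
  B4 = {u4, v4}
  B5 = {v0}
  B6 = {v1}
  B7 = {v2}
  B8 = {v3}
u0 ∈ B0, v0 ∈ B5 → different blocks

not bisimilar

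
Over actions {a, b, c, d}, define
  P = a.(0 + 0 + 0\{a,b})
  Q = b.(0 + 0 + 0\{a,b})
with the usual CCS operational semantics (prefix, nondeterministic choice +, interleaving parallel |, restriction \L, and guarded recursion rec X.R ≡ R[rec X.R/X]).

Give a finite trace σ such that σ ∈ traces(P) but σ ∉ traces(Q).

P's transition system — 2 states:
  p0 = a.(0 + 0 + 0\{a,b}) | --a--▸ p1
  p1 = 0 + 0 + 0\{a,b} | (no moves)
Q's transition system — 2 states:
  q0 = b.(0 + 0 + 0\{a,b}) | --b--▸ q1
  q1 = 0 + 0 + 0\{a,b} | (no moves)
Executing a from P (initial set {p0}):
  after a @ step 1: {p1}
  P completes σ.
Executing a from Q (initial set {q0}):
  after a @ step 1: ∅ (Q stuck)

a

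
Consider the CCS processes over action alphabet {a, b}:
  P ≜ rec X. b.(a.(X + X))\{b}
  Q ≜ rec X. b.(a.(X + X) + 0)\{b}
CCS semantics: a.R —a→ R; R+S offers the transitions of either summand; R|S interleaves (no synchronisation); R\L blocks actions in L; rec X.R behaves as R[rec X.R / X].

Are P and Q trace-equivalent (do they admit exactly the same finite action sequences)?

LTS(P): 3 reachable states
  p0 = rec X. b.(a.(X + X))\{b} ⊢ =b=> p1
  p1 = (a.((rec X. b.(a.(X + X))\{b}) + (rec X. b.(a.(X + X))\{b})))\{b} ⊢ =a=> p2
  p2 = ((rec X. b.(a.(X + X))\{b}) + (rec X. b.(a.(X + X))\{b}))\{b} ⊢ ∅
LTS(Q): 3 reachable states
  q0 = rec X. b.(a.(X + X) + 0)\{b} ⊢ =b=> q1
  q1 = (a.((rec X. b.(a.(X + X) + 0)\{b}) + (rec X. b.(a.(X + X) + 0)\{b})) + 0)\{b} ⊢ =a=> q2
  q2 = ((rec X. b.(a.(X + X) + 0)\{b}) + (rec X. b.(a.(X + X) + 0)\{b}))\{b} ⊢ ∅
Bisimilarity quotient blocks:
  B0 = {p0, q0}
  B1 = {p1, q1}
  B2 = {p2, q2}
p0 ∈ B0, q0 ∈ B0 → same block
Bisimilar ⇒ trace-equivalent.

trace-equivalent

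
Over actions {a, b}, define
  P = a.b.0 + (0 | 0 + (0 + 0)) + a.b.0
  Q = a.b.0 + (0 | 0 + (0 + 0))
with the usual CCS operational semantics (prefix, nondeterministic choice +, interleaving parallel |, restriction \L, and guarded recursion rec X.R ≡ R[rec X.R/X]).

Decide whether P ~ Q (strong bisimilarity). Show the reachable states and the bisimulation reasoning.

P's transition system — 3 states:
  s0 = a.b.0 + (0 | 0 + (0 + 0)) + a.b.0 → =a=> s1
  s1 = b.0 → =b=> s2
  s2 = 0 → (no moves)
Q's transition system — 3 states:
  t0 = a.b.0 + (0 | 0 + (0 + 0)) → =a=> t1
  t1 = b.0 → =b=> t2
  t2 = 0 → (no moves)
Coarsest stable partition (strong bisimilarity classes):
  B0 = {s0, t0}
  B1 = {s1, t1}
  B2 = {s2, t2}
s0 ∈ B0, t0 ∈ B0 → same block

YES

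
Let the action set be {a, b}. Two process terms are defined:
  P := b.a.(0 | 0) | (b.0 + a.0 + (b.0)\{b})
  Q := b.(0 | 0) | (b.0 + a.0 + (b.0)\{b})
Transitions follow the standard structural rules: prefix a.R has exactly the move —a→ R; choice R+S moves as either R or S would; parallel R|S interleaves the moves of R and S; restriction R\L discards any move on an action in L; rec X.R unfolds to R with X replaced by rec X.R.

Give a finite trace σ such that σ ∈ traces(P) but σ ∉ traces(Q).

P's transition system — 6 states:
  u0 = b.a.(0 | 0) | (b.0 + a.0 + (b.0)\{b}) | ··a··> u1, ··b··> u1, ··b··> u2
  u1 = b.a.(0 | 0) | 0 | ··b··> u3
  u2 = a.(0 | 0) | (b.0 + a.0 + (b.0)\{b}) | ··a··> u3, ··a··> u4, ··b··> u3
  u3 = a.(0 | 0) | 0 | ··a··> u5
  u4 = 0 | 0 | (b.0 + a.0 + (b.0)\{b}) | ··a··> u5, ··b··> u5
  u5 = 0 | 0 | 0 | stopped
Q's transition system — 4 states:
  v0 = b.(0 | 0) | (b.0 + a.0 + (b.0)\{b}) | ··a··> v1, ··b··> v1, ··b··> v2
  v1 = b.(0 | 0) | 0 | ··b··> v3
  v2 = 0 | 0 | (b.0 + a.0 + (b.0)\{b}) | ··a··> v3, ··b··> v3
  v3 = 0 | 0 | 0 | stopped
Executing aba from P (initial set {u0}):
  [1] a ⇒ {u1}
  [2] b ⇒ {u3}
  [3] a ⇒ {u5}
  ✓ P
Executing aba from Q (initial set {v0}):
  [1] a ⇒ {v1}
  [2] b ⇒ {v3}
  [3] a ⇒ no successor for Q

aba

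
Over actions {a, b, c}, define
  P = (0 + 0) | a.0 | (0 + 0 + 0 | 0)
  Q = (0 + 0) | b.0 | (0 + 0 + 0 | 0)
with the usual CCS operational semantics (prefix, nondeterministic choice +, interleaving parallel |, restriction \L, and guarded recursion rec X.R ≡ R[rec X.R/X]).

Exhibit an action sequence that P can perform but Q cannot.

P's transition system — 2 states:
  s0 = (0 + 0) | a.0 | (0 + 0 + 0 | 0) ⊢ --a--▸ s1
  s1 = (0 + 0) | 0 | (0 + 0 + 0 | 0) ⊢ (no moves)
Q's transition system — 2 states:
  t0 = (0 + 0) | b.0 | (0 + 0 + 0 | 0) ⊢ --b--▸ t1
  t1 = (0 + 0) | 0 | (0 + 0 + 0 | 0) ⊢ (no moves)
Trace ⟨a⟩ through P, begin at {s0}:
  step 1 (a): {s1}
  P completes σ.
Trace ⟨a⟩ through Q, begin at {t0}:
  step 1 (a): ∅  — Q cannot continue

a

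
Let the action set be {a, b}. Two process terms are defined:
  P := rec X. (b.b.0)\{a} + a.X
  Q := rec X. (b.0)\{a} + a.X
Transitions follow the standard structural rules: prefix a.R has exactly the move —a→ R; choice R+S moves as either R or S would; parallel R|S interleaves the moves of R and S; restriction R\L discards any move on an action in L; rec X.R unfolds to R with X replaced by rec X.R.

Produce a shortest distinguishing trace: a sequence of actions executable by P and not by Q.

Reachable graph of P (3 states):
  s0 = rec X. (b.b.0)\{a} + a.X ⊢ =a=> s0, =b=> s1
  s1 = (b.0)\{a} ⊢ =b=> s2
  s2 = 0\{a} ⊢ deadlocked
Reachable graph of Q (2 states):
  t0 = rec X. (b.0)\{a} + a.X ⊢ =a=> t0, =b=> t1
  t1 = 0\{a} ⊢ deadlocked
Run σ = ⟨bb⟩ on P: start {s0}
  step 1 (b): {s1}
  step 2 (b): {s2}
  ✓ P
Run σ = ⟨bb⟩ on Q: start {t0}
  step 1 (b): {t1}
  step 2 (b): ∅ (Q stuck)

bb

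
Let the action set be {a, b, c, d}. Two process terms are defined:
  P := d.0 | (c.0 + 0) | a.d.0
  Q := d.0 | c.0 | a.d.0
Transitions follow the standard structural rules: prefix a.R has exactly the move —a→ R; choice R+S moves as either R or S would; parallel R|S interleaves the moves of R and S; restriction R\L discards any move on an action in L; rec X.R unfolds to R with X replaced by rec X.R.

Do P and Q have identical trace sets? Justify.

traces(P) = traces(Q)

Reachable graph of P (12 states):
  m0 = d.0 | (c.0 + 0) | a.d.0 → ··a··> m1, ··c··> m2, ··d··> m3
  m1 = d.0 | (c.0 + 0) | d.0 → ··c··> m4, ··d··> m5, ··d··> m6
  m2 = d.0 | 0 | a.d.0 → ··a··> m4, ··d··> m7
  m3 = 0 | (c.0 + 0) | a.d.0 → ··a··> m5, ··c··> m7
  m4 = d.0 | 0 | d.0 → ··d··> m8, ··d··> m9
  m5 = 0 | (c.0 + 0) | d.0 → ··c··> m8, ··d··> m10
  m6 = d.0 | (c.0 + 0) | 0 → ··c··> m9, ··d··> m10
  m7 = 0 | 0 | a.d.0 → ··a··> m8
  m8 = 0 | 0 | d.0 → ··d··> m11
  m9 = d.0 | 0 | 0 → ··d··> m11
  m10 = 0 | (c.0 + 0) | 0 → ··c··> m11
  m11 = 0 | 0 | 0 → deadlocked
Reachable graph of Q (12 states):
  n0 = d.0 | c.0 | a.d.0 → ··a··> n1, ··c··> n2, ··d··> n3
  n1 = d.0 | c.0 | d.0 → ··c··> n4, ··d··> n5, ··d··> n6
  n2 = d.0 | 0 | a.d.0 → ··a··> n4, ··d··> n7
  n3 = 0 | c.0 | a.d.0 → ··a··> n5, ··c··> n7
  n4 = d.0 | 0 | d.0 → ··d··> n8, ··d··> n9
  n5 = 0 | c.0 | d.0 → ··c··> n8, ··d··> n10
  n6 = d.0 | c.0 | 0 → ··c··> n9, ··d··> n10
  n7 = 0 | 0 | a.d.0 → ··a··> n8
  n8 = 0 | 0 | d.0 → ··d··> n11
  n9 = d.0 | 0 | 0 → ··d··> n11
  n10 = 0 | c.0 | 0 → ··c··> n11
  n11 = 0 | 0 | 0 → deadlocked
Bisimilarity quotient blocks:
  B0 = {m0, n0}
  B1 = {m3, n3}
  B2 = {m5, m6, n5, n6}
  B3 = {m10, n10}
  B4 = {m11, n11}
  B5 = {m8, m9, n8, n9}
  B6 = {m7, n7}
  B7 = {m1, n1}
  B8 = {m4, n4}
  B9 = {m2, n2}
m0 ∈ B0, n0 ∈ B0 → same block
Bisimilar ⇒ trace-equivalent.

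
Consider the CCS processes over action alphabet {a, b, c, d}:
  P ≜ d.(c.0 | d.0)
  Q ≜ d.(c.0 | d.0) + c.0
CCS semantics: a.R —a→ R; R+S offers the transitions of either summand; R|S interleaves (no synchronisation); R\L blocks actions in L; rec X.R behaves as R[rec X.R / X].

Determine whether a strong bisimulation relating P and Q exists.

P's transition system — 5 states:
  m0 = d.(c.0 | d.0) :: ··d··> m1
  m1 = c.0 | d.0 :: ··c··> m2, ··d··> m3
  m2 = 0 | d.0 :: ··d··> m4
  m3 = c.0 | 0 :: ··c··> m4
  m4 = 0 | 0 :: ·
Q's transition system — 6 states:
  n0 = d.(c.0 | d.0) + c.0 :: ··c··> n1, ··d··> n2
  n1 = 0 :: ·
  n2 = c.0 | d.0 :: ··c··> n3, ··d··> n4
  n3 = 0 | d.0 :: ··d··> n5
  n4 = c.0 | 0 :: ··c··> n5
  n5 = 0 | 0 :: ·
Coarsest stable partition (strong bisimilarity classes):
  B0 = {m0}
  B1 = {m1, n2}
  B2 = {m3, n4}
  B3 = {m4, n1, n5}
  B4 = {m2, n3}
  B5 = {n0}
m0 ∈ B0, n0 ∈ B5 → different blocks

P ≁ Q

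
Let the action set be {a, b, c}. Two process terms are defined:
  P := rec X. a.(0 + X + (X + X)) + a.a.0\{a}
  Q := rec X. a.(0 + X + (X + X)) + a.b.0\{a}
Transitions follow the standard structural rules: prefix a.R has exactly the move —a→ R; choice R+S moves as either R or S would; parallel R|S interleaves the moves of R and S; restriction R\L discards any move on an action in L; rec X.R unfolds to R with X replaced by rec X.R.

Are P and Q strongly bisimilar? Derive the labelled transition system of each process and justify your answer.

not bisimilar

P's transition system — 4 states:
  m0 = rec X. a.(0 + X + (X + X)) + a.a.0\{a} ⊢ —a→ m1, —a→ m2
  m1 = 0 + (rec X. a.(0 + X + (X + X)) + a.a.0\{a}) + ((rec X. a.(0 + X + (X + X)) + a.a.0\{a}) + (rec X. a.(0 + X + (X + X)) + a.a.0\{a})) ⊢ —a→ m1, —a→ m2
  m2 = a.0\{a} ⊢ —a→ m3
  m3 = 0\{a} ⊢ stopped
Q's transition system — 4 states:
  n0 = rec X. a.(0 + X + (X + X)) + a.b.0\{a} ⊢ —a→ n1, —a→ n2
  n1 = 0 + (rec X. a.(0 + X + (X + X)) + a.b.0\{a}) + ((rec X. a.(0 + X + (X + X)) + a.b.0\{a}) + (rec X. a.(0 + X + (X + X)) + a.b.0\{a})) ⊢ —a→ n1, —a→ n2
  n2 = b.0\{a} ⊢ —b→ n3
  n3 = 0\{a} ⊢ stopped
Coarsest stable partition (strong bisimilarity classes):
  B0 = {m0, m1}
  B1 = {m2}
  B2 = {m3, n3}
  B3 = {n0, n1}
  B4 = {n2}
m0 ∈ B0, n0 ∈ B3 → different blocks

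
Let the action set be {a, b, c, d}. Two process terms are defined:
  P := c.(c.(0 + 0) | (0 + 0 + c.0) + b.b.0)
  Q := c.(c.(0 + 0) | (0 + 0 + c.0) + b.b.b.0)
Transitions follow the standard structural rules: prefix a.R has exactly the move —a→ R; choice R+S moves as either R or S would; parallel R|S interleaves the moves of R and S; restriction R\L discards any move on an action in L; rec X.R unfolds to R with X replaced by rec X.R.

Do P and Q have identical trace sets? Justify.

LTS(P): 7 reachable states
  m0 = c.(c.(0 + 0) | (0 + 0 + c.0) + b.b.0) ⊢ =c=> m1
  m1 = c.(0 + 0) | (0 + 0 + c.0) + b.b.0 ⊢ =b=> m2, =c=> m3, =c=> m4
  m2 = b.0 ⊢ =b=> m5
  m3 = (0 + 0) | (0 + 0 + c.0) ⊢ =c=> m6
  m4 = c.(0 + 0) | 0 ⊢ =c=> m6
  m5 = 0 ⊢ deadlocked
  m6 = (0 + 0) | 0 ⊢ deadlocked
LTS(Q): 8 reachable states
  n0 = c.(c.(0 + 0) | (0 + 0 + c.0) + b.b.b.0) ⊢ =c=> n1
  n1 = c.(0 + 0) | (0 + 0 + c.0) + b.b.b.0 ⊢ =b=> n2, =c=> n3, =c=> n4
  n2 = b.b.0 ⊢ =b=> n5
  n3 = (0 + 0) | (0 + 0 + c.0) ⊢ =c=> n6
  n4 = c.(0 + 0) | 0 ⊢ =c=> n6
  n5 = b.0 ⊢ =b=> n7
  n6 = (0 + 0) | 0 ⊢ deadlocked
  n7 = 0 ⊢ deadlocked
Run σ = ⟨cbbb⟩ on Q: start {n0}
  step 1 (c): {n1}
  step 2 (b): {n2}
  step 3 (b): {n5}
  step 4 (b): {n7}
  Q completes σ.
Run σ = ⟨cbbb⟩ on P: start {m0}
  step 1 (c): {m1}
  step 2 (b): {m2}
  step 3 (b): {m5}
  step 4 (b): ∅  — P cannot continue

NO — witness ⟨cbbb⟩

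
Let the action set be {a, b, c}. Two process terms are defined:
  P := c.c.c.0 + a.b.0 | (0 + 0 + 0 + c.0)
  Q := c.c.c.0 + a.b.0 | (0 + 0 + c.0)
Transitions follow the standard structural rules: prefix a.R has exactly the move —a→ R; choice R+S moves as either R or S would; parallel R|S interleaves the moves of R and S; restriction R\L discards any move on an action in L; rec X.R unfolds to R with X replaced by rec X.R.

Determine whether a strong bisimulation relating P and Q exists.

P's transition system — 9 states:
  s0 = c.c.c.0 + a.b.0 | (0 + 0 + 0 + c.0) has moves —a→ s1, —c→ s2, —c→ s3
  s1 = b.0 | (0 + 0 + 0 + c.0) has moves —b→ s4, —c→ s5
  s2 = a.b.0 | 0 has moves —a→ s5
  s3 = c.c.0 has moves —c→ s6
  s4 = 0 | (0 + 0 + 0 + c.0) has moves —c→ s7
  s5 = b.0 | 0 has moves —b→ s7
  s6 = c.0 has moves —c→ s8
  s7 = 0 | 0 has moves deadlocked
  s8 = 0 has moves deadlocked
Q's transition system — 9 states:
  t0 = c.c.c.0 + a.b.0 | (0 + 0 + c.0) has moves —a→ t1, —c→ t2, —c→ t3
  t1 = b.0 | (0 + 0 + c.0) has moves —b→ t4, —c→ t5
  t2 = a.b.0 | 0 has moves —a→ t5
  t3 = c.c.0 has moves —c→ t6
  t4 = 0 | (0 + 0 + c.0) has moves —c→ t7
  t5 = b.0 | 0 has moves —b→ t7
  t6 = c.0 has moves —c→ t8
  t7 = 0 | 0 has moves deadlocked
  t8 = 0 has moves deadlocked
Partition-refinement fixed point:
  B0 = {s0, t0}
  B1 = {s2, t2}
  B2 = {s5, t5}
  B3 = {s7, s8, t7, t8}
  B4 = {s3, t3}
  B5 = {s4, s6, t4, t6}
  B6 = {s1, t1}
s0 ∈ B0, t0 ∈ B0 → same block

P ~ Q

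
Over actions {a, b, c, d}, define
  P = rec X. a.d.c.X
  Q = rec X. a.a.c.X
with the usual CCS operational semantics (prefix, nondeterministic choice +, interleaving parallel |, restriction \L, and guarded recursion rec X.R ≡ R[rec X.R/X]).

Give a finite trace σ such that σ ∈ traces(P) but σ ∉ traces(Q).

Reachable graph of P (3 states):
  m0 = rec X. a.d.c.X has moves —a→ m1
  m1 = d.c.(rec X. a.d.c.X) has moves —d→ m2
  m2 = c.(rec X. a.d.c.X) has moves —c→ m0
Reachable graph of Q (3 states):
  n0 = rec X. a.a.c.X has moves —a→ n1
  n1 = a.c.(rec X. a.a.c.X) has moves —a→ n2
  n2 = c.(rec X. a.a.c.X) has moves —c→ n0
Trace ⟨ad⟩ through P, begin at {m0}:
  [1] a ⇒ {m1}
  [2] d ⇒ {m2}
  — P admits the full trace.
Trace ⟨ad⟩ through Q, begin at {n0}:
  [1] a ⇒ {n1}
  [2] d ⇒ ∅  — Q cannot continue

ad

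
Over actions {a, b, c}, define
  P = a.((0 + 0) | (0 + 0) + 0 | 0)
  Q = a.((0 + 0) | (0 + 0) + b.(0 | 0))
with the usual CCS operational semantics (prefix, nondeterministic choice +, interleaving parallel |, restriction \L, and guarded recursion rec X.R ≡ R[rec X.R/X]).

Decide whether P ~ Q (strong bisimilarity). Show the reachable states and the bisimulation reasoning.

P ≁ Q

LTS(P): 2 reachable states
  p0 = a.((0 + 0) | (0 + 0) + 0 | 0) ⊢ =a=> p1
  p1 = (0 + 0) | (0 + 0) + 0 | 0 ⊢ (no moves)
LTS(Q): 3 reachable states
  q0 = a.((0 + 0) | (0 + 0) + b.(0 | 0)) ⊢ =a=> q1
  q1 = (0 + 0) | (0 + 0) + b.(0 | 0) ⊢ =b=> q2
  q2 = 0 | 0 ⊢ (no moves)
Partition-refinement fixed point:
  B0 = {p0}
  B1 = {p1, q2}
  B2 = {q0}
  B3 = {q1}
p0 ∈ B0, q0 ∈ B2 → different blocks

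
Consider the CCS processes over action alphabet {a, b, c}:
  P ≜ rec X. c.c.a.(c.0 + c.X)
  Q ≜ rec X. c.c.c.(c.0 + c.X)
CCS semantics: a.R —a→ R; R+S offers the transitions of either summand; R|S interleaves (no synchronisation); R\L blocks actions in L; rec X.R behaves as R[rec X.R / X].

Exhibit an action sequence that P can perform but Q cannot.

cca

Reachable graph of P (5 states):
  p0 = rec X. c.c.a.(c.0 + c.X) ⊢ -c-> p1
  p1 = c.a.(c.0 + c.(rec X. c.c.a.(c.0 + c.X))) ⊢ -c-> p2
  p2 = a.(c.0 + c.(rec X. c.c.a.(c.0 + c.X))) ⊢ -a-> p3
  p3 = c.0 + c.(rec X. c.c.a.(c.0 + c.X)) ⊢ -c-> p0, -c-> p4
  p4 = 0 ⊢ (no moves)
Reachable graph of Q (5 states):
  q0 = rec X. c.c.c.(c.0 + c.X) ⊢ -c-> q1
  q1 = c.c.(c.0 + c.(rec X. c.c.c.(c.0 + c.X))) ⊢ -c-> q2
  q2 = c.(c.0 + c.(rec X. c.c.c.(c.0 + c.X))) ⊢ -c-> q3
  q3 = c.0 + c.(rec X. c.c.c.(c.0 + c.X)) ⊢ -c-> q0, -c-> q4
  q4 = 0 ⊢ (no moves)
Run σ = ⟨cca⟩ on P: start {p0}
  step 1 (c): {p1}
  step 2 (c): {p2}
  step 3 (a): {p3}
  ✓ P
Run σ = ⟨cca⟩ on Q: start {q0}
  step 1 (c): {q1}
  step 2 (c): {q2}
  step 3 (a): ∅  — Q cannot continue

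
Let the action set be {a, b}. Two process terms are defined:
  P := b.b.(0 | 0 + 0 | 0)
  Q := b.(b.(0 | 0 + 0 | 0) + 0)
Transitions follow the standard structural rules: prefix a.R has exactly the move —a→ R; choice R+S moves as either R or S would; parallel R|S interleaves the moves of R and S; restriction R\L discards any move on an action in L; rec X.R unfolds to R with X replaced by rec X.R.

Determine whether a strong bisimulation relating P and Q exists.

P ~ Q

LTS(P): 3 reachable states
  m0 = b.b.(0 | 0 + 0 | 0) has moves ··b··> m1
  m1 = b.(0 | 0 + 0 | 0) has moves ··b··> m2
  m2 = 0 | 0 + 0 | 0 has moves ·
LTS(Q): 3 reachable states
  n0 = b.(b.(0 | 0 + 0 | 0) + 0) has moves ··b··> n1
  n1 = b.(0 | 0 + 0 | 0) + 0 has moves ··b··> n2
  n2 = 0 | 0 + 0 | 0 has moves ·
Partition-refinement fixed point:
  B0 = {m0, n0}
  B1 = {m1, n1}
  B2 = {m2, n2}
m0 ∈ B0, n0 ∈ B0 → same block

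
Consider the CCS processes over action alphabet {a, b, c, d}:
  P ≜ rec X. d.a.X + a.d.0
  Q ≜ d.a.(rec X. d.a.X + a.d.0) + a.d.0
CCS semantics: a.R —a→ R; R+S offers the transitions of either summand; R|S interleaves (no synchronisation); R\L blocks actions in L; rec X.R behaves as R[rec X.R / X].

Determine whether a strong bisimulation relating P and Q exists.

P ~ Q

LTS(P): 4 reachable states
  p0 = rec X. d.a.X + a.d.0 has moves --a--▸ p1, --d--▸ p2
  p1 = d.0 has moves --d--▸ p3
  p2 = a.(rec X. d.a.X + a.d.0) has moves --a--▸ p0
  p3 = 0 has moves deadlocked
LTS(Q): 5 reachable states
  q0 = d.a.(rec X. d.a.X + a.d.0) + a.d.0 has moves --a--▸ q1, --d--▸ q2
  q1 = d.0 has moves --d--▸ q3
  q2 = a.(rec X. d.a.X + a.d.0) has moves --a--▸ q4
  q3 = 0 has moves deadlocked
  q4 = rec X. d.a.X + a.d.0 has moves --a--▸ q1, --d--▸ q2
Coarsest stable partition (strong bisimilarity classes):
  B0 = {p0, q0, q4}
  B1 = {p2, q2}
  B2 = {p1, q1}
  B3 = {p3, q3}
p0 ∈ B0, q0 ∈ B0 → same block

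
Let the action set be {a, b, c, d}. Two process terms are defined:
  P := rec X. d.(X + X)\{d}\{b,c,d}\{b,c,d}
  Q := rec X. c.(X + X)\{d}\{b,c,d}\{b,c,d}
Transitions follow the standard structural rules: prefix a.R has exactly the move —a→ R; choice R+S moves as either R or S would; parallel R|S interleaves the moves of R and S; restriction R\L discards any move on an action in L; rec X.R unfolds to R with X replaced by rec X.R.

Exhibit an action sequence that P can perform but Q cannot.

Reachable graph of P (2 states):
  m0 = rec X. d.(X + X)\{d}\{b,c,d}\{b,c,d} | =d=> m1
  m1 = ((rec X. d.(X + X)\{d}\{b,c,d}\{b,c,d}) + (rec X. d.(X + X)\{d}\{b,c,d}\{b,c,d}))\{d}\{b,c,d}\{b,c,d} | deadlocked
Reachable graph of Q (2 states):
  n0 = rec X. c.(X + X)\{d}\{b,c,d}\{b,c,d} | =c=> n1
  n1 = ((rec X. c.(X + X)\{d}\{b,c,d}\{b,c,d}) + (rec X. c.(X + X)\{d}\{b,c,d}\{b,c,d}))\{d}\{b,c,d}\{b,c,d} | deadlocked
Trace ⟨d⟩ through P, begin at {m0}:
  [1] d ⇒ {m1}
  ✓ P
Trace ⟨d⟩ through Q, begin at {n0}:
  [1] d ⇒ no successor for Q

d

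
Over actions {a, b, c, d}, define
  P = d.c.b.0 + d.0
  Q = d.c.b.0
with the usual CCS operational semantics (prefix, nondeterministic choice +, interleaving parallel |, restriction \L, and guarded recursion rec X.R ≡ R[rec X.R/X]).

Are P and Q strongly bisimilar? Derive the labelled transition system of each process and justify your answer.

P's transition system — 4 states:
  m0 = d.c.b.0 + d.0 → -d-> m1, -d-> m2
  m1 = 0 → (no moves)
  m2 = c.b.0 → -c-> m3
  m3 = b.0 → -b-> m1
Q's transition system — 4 states:
  n0 = d.c.b.0 → -d-> n1
  n1 = c.b.0 → -c-> n2
  n2 = b.0 → -b-> n3
  n3 = 0 → (no moves)
Coarsest stable partition (strong bisimilarity classes):
  B0 = {m0}
  B1 = {m1, n3}
  B2 = {m2, n1}
  B3 = {m3, n2}
  B4 = {n0}
m0 ∈ B0, n0 ∈ B4 → different blocks

not bisimilar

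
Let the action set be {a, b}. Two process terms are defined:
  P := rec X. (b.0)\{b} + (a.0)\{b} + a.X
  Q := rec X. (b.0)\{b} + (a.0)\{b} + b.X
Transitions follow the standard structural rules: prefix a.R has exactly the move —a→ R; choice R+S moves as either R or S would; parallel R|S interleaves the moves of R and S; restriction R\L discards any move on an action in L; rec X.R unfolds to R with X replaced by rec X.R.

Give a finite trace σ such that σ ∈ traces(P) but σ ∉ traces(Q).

aa

Reachable graph of P (2 states):
  p0 = rec X. (b.0)\{b} + (a.0)\{b} + a.X | —a→ p0, —a→ p1
  p1 = 0\{b} | (no moves)
Reachable graph of Q (2 states):
  q0 = rec X. (b.0)\{b} + (a.0)\{b} + b.X | —a→ q1, —b→ q0
  q1 = 0\{b} | (no moves)
Run σ = ⟨aa⟩ on P: start {p0}
  [1] a ⇒ {p0, p1}
  [2] a ⇒ {p0, p1}
  ✓ P
Run σ = ⟨aa⟩ on Q: start {q0}
  [1] a ⇒ {q1}
  [2] a ⇒ ∅ (Q stuck)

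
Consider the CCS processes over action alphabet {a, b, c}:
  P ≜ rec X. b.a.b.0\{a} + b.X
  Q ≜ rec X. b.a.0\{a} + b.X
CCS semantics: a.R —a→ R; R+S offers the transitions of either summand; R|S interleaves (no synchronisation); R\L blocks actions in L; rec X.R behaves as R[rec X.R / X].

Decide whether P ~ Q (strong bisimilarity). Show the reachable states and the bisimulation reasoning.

NO

P's transition system — 4 states:
  m0 = rec X. b.a.b.0\{a} + b.X → =b=> m0, =b=> m1
  m1 = a.b.0\{a} → =a=> m2
  m2 = b.0\{a} → =b=> m3
  m3 = 0\{a} → deadlocked
Q's transition system — 3 states:
  n0 = rec X. b.a.0\{a} + b.X → =b=> n0, =b=> n1
  n1 = a.0\{a} → =a=> n2
  n2 = 0\{a} → deadlocked
Coarsest stable partition (strong bisimilarity classes):
  B0 = {m0}
  B1 = {m1}
  B2 = {m2}
  B3 = {m3, n2}
  B4 = {n0}
  B5 = {n1}
m0 ∈ B0, n0 ∈ B4 → different blocks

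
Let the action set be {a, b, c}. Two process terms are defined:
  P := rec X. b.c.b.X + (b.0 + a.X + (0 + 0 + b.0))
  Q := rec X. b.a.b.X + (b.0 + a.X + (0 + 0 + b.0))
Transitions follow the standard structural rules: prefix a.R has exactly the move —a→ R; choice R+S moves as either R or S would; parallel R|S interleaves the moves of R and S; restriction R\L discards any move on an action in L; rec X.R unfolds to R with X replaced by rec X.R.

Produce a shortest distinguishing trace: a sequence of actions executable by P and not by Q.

bc

LTS(P): 4 reachable states
  s0 = rec X. b.c.b.X + (b.0 + a.X + (0 + 0 + b.0)) | ··a··> s0, ··b··> s1, ··b··> s2
  s1 = 0 | stopped
  s2 = c.b.(rec X. b.c.b.X + (b.0 + a.X + (0 + 0 + b.0))) | ··c··> s3
  s3 = b.(rec X. b.c.b.X + (b.0 + a.X + (0 + 0 + b.0))) | ··b··> s0
LTS(Q): 4 reachable states
  t0 = rec X. b.a.b.X + (b.0 + a.X + (0 + 0 + b.0)) | ··a··> t0, ··b··> t1, ··b··> t2
  t1 = 0 | stopped
  t2 = a.b.(rec X. b.a.b.X + (b.0 + a.X + (0 + 0 + b.0))) | ··a··> t3
  t3 = b.(rec X. b.a.b.X + (b.0 + a.X + (0 + 0 + b.0))) | ··b··> t0
Trace ⟨bc⟩ through P, begin at {s0}:
  step 1 (b): {s1, s2}
  step 2 (c): {s3}
  — P admits the full trace.
Trace ⟨bc⟩ through Q, begin at {t0}:
  step 1 (b): {t1, t2}
  step 2 (c): ∅ (Q stuck)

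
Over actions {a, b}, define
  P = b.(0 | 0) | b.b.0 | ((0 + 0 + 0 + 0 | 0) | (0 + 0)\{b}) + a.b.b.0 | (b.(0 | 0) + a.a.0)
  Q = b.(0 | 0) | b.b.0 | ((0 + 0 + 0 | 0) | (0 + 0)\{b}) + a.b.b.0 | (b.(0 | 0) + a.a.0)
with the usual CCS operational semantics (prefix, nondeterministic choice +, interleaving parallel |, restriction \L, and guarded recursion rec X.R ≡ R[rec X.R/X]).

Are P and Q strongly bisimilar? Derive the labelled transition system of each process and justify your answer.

LTS(P): 21 reachable states
  p0 = b.(0 | 0) | b.b.0 | ((0 + 0 + 0 + 0 | 0) | (0 + 0)\{b}) + a.b.b.0 | (b.(0 | 0) + a.a.0) ⊢ ··a··> p1, ··a··> p2, ··b··> p3, ··b··> p4, ··b··> p5
  p1 = a.b.b.0 | a.0 ⊢ ··a··> p6, ··a··> p7
  p2 = b.b.0 | (b.(0 | 0) + a.a.0) ⊢ ··a··> p7, ··b··> p8, ··b··> p9
  p3 = 0 | 0 | b.b.0 | ((0 + 0 + 0 + 0 | 0) | (0 + 0)\{b}) ⊢ ··b··> p10
  p4 = a.b.b.0 | (0 | 0) ⊢ ··a··> p9
  p5 = b.(0 | 0) | b.0 | ((0 + 0 + 0 + 0 | 0) | (0 + 0)\{b}) ⊢ ··b··> p10, ··b··> p11
  p6 = a.b.b.0 | 0 ⊢ ··a··> p12
  p7 = b.b.0 | a.0 ⊢ ··a··> p12, ··b··> p13
  p8 = b.0 | (b.(0 | 0) + a.a.0) ⊢ ··a··> p13, ··b··> p14, ··b··> p15
  p9 = b.b.0 | (0 | 0) ⊢ ··b··> p15
  p10 = 0 | 0 | b.0 | ((0 + 0 + 0 + 0 | 0) | (0 + 0)\{b}) ⊢ ··b··> p16
  p11 = b.(0 | 0) | 0 | ((0 + 0 + 0 + 0 | 0) | (0 + 0)\{b}) ⊢ ··b··> p16
  p12 = b.b.0 | 0 ⊢ ··b··> p17
  p13 = b.0 | a.0 ⊢ ··a··> p17, ··b··> p18
  p14 = 0 | (b.(0 | 0) + a.a.0) ⊢ ··a··> p18, ··b··> p19
  p15 = b.0 | (0 | 0) ⊢ ··b··> p19
  p16 = 0 | 0 | 0 | ((0 + 0 + 0 + 0 | 0) | (0 + 0)\{b}) ⊢ stopped
  p17 = b.0 | 0 ⊢ ··b··> p20
  p18 = 0 | a.0 ⊢ ··a··> p20
  p19 = 0 | (0 | 0) ⊢ stopped
  p20 = 0 | 0 ⊢ stopped
LTS(Q): 21 reachable states
  q0 = b.(0 | 0) | b.b.0 | ((0 + 0 + 0 | 0) | (0 + 0)\{b}) + a.b.b.0 | (b.(0 | 0) + a.a.0) ⊢ ··a··> q1, ··a··> q2, ··b··> q3, ··b··> q4, ··b··> q5
  q1 = a.b.b.0 | a.0 ⊢ ··a··> q6, ··a··> q7
  q2 = b.b.0 | (b.(0 | 0) + a.a.0) ⊢ ··a··> q7, ··b··> q8, ··b··> q9
  q3 = 0 | 0 | b.b.0 | ((0 + 0 + 0 | 0) | (0 + 0)\{b}) ⊢ ··b··> q10
  q4 = a.b.b.0 | (0 | 0) ⊢ ··a··> q9
  q5 = b.(0 | 0) | b.0 | ((0 + 0 + 0 | 0) | (0 + 0)\{b}) ⊢ ··b··> q10, ··b··> q11
  q6 = a.b.b.0 | 0 ⊢ ··a··> q12
  q7 = b.b.0 | a.0 ⊢ ··a··> q12, ··b··> q13
  q8 = b.0 | (b.(0 | 0) + a.a.0) ⊢ ··a··> q13, ··b··> q14, ··b··> q15
  q9 = b.b.0 | (0 | 0) ⊢ ··b··> q15
  q10 = 0 | 0 | b.0 | ((0 + 0 + 0 | 0) | (0 + 0)\{b}) ⊢ ··b··> q16
  q11 = b.(0 | 0) | 0 | ((0 + 0 + 0 | 0) | (0 + 0)\{b}) ⊢ ··b··> q16
  q12 = b.b.0 | 0 ⊢ ··b··> q17
  q13 = b.0 | a.0 ⊢ ··a··> q17, ··b··> q18
  q14 = 0 | (b.(0 | 0) + a.a.0) ⊢ ··a··> q18, ··b··> q19
  q15 = b.0 | (0 | 0) ⊢ ··b··> q19
  q16 = 0 | 0 | 0 | ((0 + 0 + 0 | 0) | (0 + 0)\{b}) ⊢ stopped
  q17 = b.0 | 0 ⊢ ··b··> q20
  q18 = 0 | a.0 ⊢ ··a··> q20
  q19 = 0 | (0 | 0) ⊢ stopped
  q20 = 0 | 0 ⊢ stopped
Coarsest stable partition (strong bisimilarity classes):
  B0 = {p0, q0}
  B1 = {p12, p3, p5, p9, q12, q3, q5, q9}
  B2 = {p10, p11, p15, p17, q10, q11, q15, q17}
  B3 = {p16, p19, p20, q16, q19, q20}
  B4 = {p1, q1}
  B5 = {p4, p6, q4, q6}
  B6 = {p7, q7}
  B7 = {p13, q13}
  B8 = {p18, q18}
  B9 = {p2, q2}
  B10 = {p8, q8}
  B11 = {p14, q14}
p0 ∈ B0, q0 ∈ B0 → same block

P ~ Q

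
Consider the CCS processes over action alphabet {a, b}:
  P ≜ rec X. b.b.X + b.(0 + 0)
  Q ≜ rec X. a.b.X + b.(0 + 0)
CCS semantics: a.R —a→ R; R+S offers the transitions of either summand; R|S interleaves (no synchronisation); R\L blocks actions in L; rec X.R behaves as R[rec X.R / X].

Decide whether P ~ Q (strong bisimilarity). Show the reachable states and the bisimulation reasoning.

not bisimilar

P's transition system — 3 states:
  m0 = rec X. b.b.X + b.(0 + 0) :: ··b··> m1, ··b··> m2
  m1 = 0 + 0 :: (no moves)
  m2 = b.(rec X. b.b.X + b.(0 + 0)) :: ··b··> m0
Q's transition system — 3 states:
  n0 = rec X. a.b.X + b.(0 + 0) :: ··a··> n1, ··b··> n2
  n1 = b.(rec X. a.b.X + b.(0 + 0)) :: ··b··> n0
  n2 = 0 + 0 :: (no moves)
Partition-refinement fixed point:
  B0 = {m0}
  B1 = {m2}
  B2 = {m1, n2}
  B3 = {n0}
  B4 = {n1}
m0 ∈ B0, n0 ∈ B3 → different blocks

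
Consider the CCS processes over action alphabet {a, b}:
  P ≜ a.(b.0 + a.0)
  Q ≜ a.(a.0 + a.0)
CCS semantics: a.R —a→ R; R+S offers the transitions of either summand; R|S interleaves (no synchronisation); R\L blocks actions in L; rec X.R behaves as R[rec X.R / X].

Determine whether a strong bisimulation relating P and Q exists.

LTS(P): 3 reachable states
  s0 = a.(b.0 + a.0) → —a→ s1
  s1 = b.0 + a.0 → —a→ s2, —b→ s2
  s2 = 0 → ·
LTS(Q): 3 reachable states
  t0 = a.(a.0 + a.0) → —a→ t1
  t1 = a.0 + a.0 → —a→ t2
  t2 = 0 → ·
Coarsest stable partition (strong bisimilarity classes):
  B0 = {s0}
  B1 = {s1}
  B2 = {s2, t2}
  B3 = {t0}
  B4 = {t1}
s0 ∈ B0, t0 ∈ B3 → different blocks

P ≁ Q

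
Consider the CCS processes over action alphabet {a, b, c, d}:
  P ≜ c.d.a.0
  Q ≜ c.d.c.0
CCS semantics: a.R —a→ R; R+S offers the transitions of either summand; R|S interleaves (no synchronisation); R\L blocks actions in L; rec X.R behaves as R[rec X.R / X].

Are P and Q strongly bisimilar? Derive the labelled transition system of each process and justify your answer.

LTS(P): 4 reachable states
  s0 = c.d.a.0 has moves =c=> s1
  s1 = d.a.0 has moves =d=> s2
  s2 = a.0 has moves =a=> s3
  s3 = 0 has moves ·
LTS(Q): 4 reachable states
  t0 = c.d.c.0 has moves =c=> t1
  t1 = d.c.0 has moves =d=> t2
  t2 = c.0 has moves =c=> t3
  t3 = 0 has moves ·
Bisimilarity quotient blocks:
  B0 = {s0}
  B1 = {s1}
  B2 = {s2}
  B3 = {s3, t3}
  B4 = {t0}
  B5 = {t1}
  B6 = {t2}
s0 ∈ B0, t0 ∈ B4 → different blocks

not bisimilar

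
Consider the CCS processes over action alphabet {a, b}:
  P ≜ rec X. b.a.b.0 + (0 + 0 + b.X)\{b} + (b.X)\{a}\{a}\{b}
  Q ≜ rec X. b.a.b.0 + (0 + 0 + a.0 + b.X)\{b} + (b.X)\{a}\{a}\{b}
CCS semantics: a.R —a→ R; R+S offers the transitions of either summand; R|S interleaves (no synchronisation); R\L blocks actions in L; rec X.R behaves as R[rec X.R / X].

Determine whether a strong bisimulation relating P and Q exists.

P ≁ Q

LTS(P): 4 reachable states
  m0 = rec X. b.a.b.0 + (0 + 0 + b.X)\{b} + (b.X)\{a}\{a}\{b} ⊢ -b-> m1
  m1 = a.b.0 ⊢ -a-> m2
  m2 = b.0 ⊢ -b-> m3
  m3 = 0 ⊢ stopped
LTS(Q): 5 reachable states
  n0 = rec X. b.a.b.0 + (0 + 0 + a.0 + b.X)\{b} + (b.X)\{a}\{a}\{b} ⊢ -a-> n1, -b-> n2
  n1 = 0\{b} ⊢ stopped
  n2 = a.b.0 ⊢ -a-> n3
  n3 = b.0 ⊢ -b-> n4
  n4 = 0 ⊢ stopped
Partition-refinement fixed point:
  B0 = {m0}
  B1 = {m1, n2}
  B2 = {m2, n3}
  B3 = {m3, n1, n4}
  B4 = {n0}
m0 ∈ B0, n0 ∈ B4 → different blocks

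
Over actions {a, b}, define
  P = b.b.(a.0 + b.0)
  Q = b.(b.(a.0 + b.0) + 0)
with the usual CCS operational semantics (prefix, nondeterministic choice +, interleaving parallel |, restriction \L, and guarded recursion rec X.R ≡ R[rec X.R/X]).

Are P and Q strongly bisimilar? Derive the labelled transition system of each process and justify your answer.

bisimilar

LTS(P): 4 reachable states
  m0 = b.b.(a.0 + b.0) → ··b··> m1
  m1 = b.(a.0 + b.0) → ··b··> m2
  m2 = a.0 + b.0 → ··a··> m3, ··b··> m3
  m3 = 0 → ∅
LTS(Q): 4 reachable states
  n0 = b.(b.(a.0 + b.0) + 0) → ··b··> n1
  n1 = b.(a.0 + b.0) + 0 → ··b··> n2
  n2 = a.0 + b.0 → ··a··> n3, ··b··> n3
  n3 = 0 → ∅
Coarsest stable partition (strong bisimilarity classes):
  B0 = {m0, n0}
  B1 = {m1, n1}
  B2 = {m2, n2}
  B3 = {m3, n3}
m0 ∈ B0, n0 ∈ B0 → same block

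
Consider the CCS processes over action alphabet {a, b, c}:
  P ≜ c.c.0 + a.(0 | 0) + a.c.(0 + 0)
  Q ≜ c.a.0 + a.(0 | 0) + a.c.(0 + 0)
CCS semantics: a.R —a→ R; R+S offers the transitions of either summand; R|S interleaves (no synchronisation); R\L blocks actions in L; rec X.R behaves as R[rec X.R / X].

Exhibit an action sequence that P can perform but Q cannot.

cc

LTS(P): 6 reachable states
  p0 = c.c.0 + a.(0 | 0) + a.c.(0 + 0) → -a-> p1, -a-> p2, -c-> p3
  p1 = 0 | 0 → ∅
  p2 = c.(0 + 0) → -c-> p4
  p3 = c.0 → -c-> p5
  p4 = 0 + 0 → ∅
  p5 = 0 → ∅
LTS(Q): 6 reachable states
  q0 = c.a.0 + a.(0 | 0) + a.c.(0 + 0) → -a-> q1, -a-> q2, -c-> q3
  q1 = 0 | 0 → ∅
  q2 = c.(0 + 0) → -c-> q4
  q3 = a.0 → -a-> q5
  q4 = 0 + 0 → ∅
  q5 = 0 → ∅
Run σ = ⟨cc⟩ on P: start {p0}
  [1] c ⇒ {p3}
  [2] c ⇒ {p5}
  ✓ P
Run σ = ⟨cc⟩ on Q: start {q0}
  [1] c ⇒ {q3}
  [2] c ⇒ ∅ (Q stuck)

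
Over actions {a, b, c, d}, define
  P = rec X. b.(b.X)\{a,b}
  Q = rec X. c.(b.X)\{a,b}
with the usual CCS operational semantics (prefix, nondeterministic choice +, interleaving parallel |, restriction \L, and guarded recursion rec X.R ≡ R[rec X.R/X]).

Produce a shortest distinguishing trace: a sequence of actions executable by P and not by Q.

LTS(P): 2 reachable states
  s0 = rec X. b.(b.X)\{a,b} has moves =b=> s1
  s1 = (b.(rec X. b.(b.X)\{a,b}))\{a,b} has moves deadlocked
LTS(Q): 2 reachable states
  t0 = rec X. c.(b.X)\{a,b} has moves =c=> t1
  t1 = (b.(rec X. c.(b.X)\{a,b}))\{a,b} has moves deadlocked
Run σ = ⟨b⟩ on P: start {s0}
  step 1 (b): {s1}
  ✓ P
Run σ = ⟨b⟩ on Q: start {t0}
  step 1 (b): ∅ (Q stuck)

b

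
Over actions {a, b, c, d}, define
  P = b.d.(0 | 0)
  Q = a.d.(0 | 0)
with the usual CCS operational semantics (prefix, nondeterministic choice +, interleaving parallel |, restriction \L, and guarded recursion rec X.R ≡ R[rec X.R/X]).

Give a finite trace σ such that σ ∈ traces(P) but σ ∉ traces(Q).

b

LTS(P): 3 reachable states
  u0 = b.d.(0 | 0) has moves --b--▸ u1
  u1 = d.(0 | 0) has moves --d--▸ u2
  u2 = 0 | 0 has moves ∅
LTS(Q): 3 reachable states
  v0 = a.d.(0 | 0) has moves --a--▸ v1
  v1 = d.(0 | 0) has moves --d--▸ v2
  v2 = 0 | 0 has moves ∅
Executing b from P (initial set {u0}):
  step 1 (b): {u1}
  ✓ P
Executing b from Q (initial set {v0}):
  step 1 (b): ∅ (Q stuck)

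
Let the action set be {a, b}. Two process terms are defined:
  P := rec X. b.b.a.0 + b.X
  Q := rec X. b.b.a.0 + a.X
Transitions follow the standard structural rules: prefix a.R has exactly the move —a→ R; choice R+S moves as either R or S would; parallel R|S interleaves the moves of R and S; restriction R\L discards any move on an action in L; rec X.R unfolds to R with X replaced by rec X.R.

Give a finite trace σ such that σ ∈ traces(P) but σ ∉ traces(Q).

bbb

Reachable graph of P (4 states):
  u0 = rec X. b.b.a.0 + b.X :: =b=> u0, =b=> u1
  u1 = b.a.0 :: =b=> u2
  u2 = a.0 :: =a=> u3
  u3 = 0 :: stopped
Reachable graph of Q (4 states):
  v0 = rec X. b.b.a.0 + a.X :: =a=> v0, =b=> v1
  v1 = b.a.0 :: =b=> v2
  v2 = a.0 :: =a=> v3
  v3 = 0 :: stopped
Run σ = ⟨bbb⟩ on P: start {u0}
  [1] b ⇒ {u0, u1}
  [2] b ⇒ {u0, u1, u2}
  [3] b ⇒ {u0, u1, u2}
  ✓ P
Run σ = ⟨bbb⟩ on Q: start {v0}
  [1] b ⇒ {v1}
  [2] b ⇒ {v2}
  [3] b ⇒ no successor for Q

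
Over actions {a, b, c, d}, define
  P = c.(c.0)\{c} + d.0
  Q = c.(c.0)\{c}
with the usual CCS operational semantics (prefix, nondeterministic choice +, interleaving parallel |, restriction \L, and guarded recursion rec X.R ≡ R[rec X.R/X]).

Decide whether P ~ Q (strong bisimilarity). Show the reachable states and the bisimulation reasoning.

not bisimilar

Reachable graph of P (3 states):
  m0 = c.(c.0)\{c} + d.0 | -c-> m1, -d-> m2
  m1 = (c.0)\{c} | (no moves)
  m2 = 0 | (no moves)
Reachable graph of Q (2 states):
  n0 = c.(c.0)\{c} | -c-> n1
  n1 = (c.0)\{c} | (no moves)
Bisimilarity quotient blocks:
  B0 = {m0}
  B1 = {m1, m2, n1}
  B2 = {n0}
m0 ∈ B0, n0 ∈ B2 → different blocks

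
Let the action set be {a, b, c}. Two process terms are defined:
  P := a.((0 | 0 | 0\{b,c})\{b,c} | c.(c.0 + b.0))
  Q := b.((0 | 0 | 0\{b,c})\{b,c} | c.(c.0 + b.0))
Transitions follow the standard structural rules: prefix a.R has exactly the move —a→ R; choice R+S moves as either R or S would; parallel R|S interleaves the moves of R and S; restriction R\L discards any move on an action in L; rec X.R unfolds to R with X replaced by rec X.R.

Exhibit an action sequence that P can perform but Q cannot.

LTS(P): 4 reachable states
  u0 = a.((0 | 0 | 0\{b,c})\{b,c} | c.(c.0 + b.0)) → =a=> u1
  u1 = (0 | 0 | 0\{b,c})\{b,c} | c.(c.0 + b.0) → =c=> u2
  u2 = (0 | 0 | 0\{b,c})\{b,c} | (c.0 + b.0) → =b=> u3, =c=> u3
  u3 = (0 | 0 | 0\{b,c})\{b,c} | 0 → (no moves)
LTS(Q): 4 reachable states
  v0 = b.((0 | 0 | 0\{b,c})\{b,c} | c.(c.0 + b.0)) → =b=> v1
  v1 = (0 | 0 | 0\{b,c})\{b,c} | c.(c.0 + b.0) → =c=> v2
  v2 = (0 | 0 | 0\{b,c})\{b,c} | (c.0 + b.0) → =b=> v3, =c=> v3
  v3 = (0 | 0 | 0\{b,c})\{b,c} | 0 → (no moves)
Run σ = ⟨a⟩ on P: start {u0}
  after a @ step 1: {u1}
  P completes σ.
Run σ = ⟨a⟩ on Q: start {v0}
  after a @ step 1: no successor for Q

a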